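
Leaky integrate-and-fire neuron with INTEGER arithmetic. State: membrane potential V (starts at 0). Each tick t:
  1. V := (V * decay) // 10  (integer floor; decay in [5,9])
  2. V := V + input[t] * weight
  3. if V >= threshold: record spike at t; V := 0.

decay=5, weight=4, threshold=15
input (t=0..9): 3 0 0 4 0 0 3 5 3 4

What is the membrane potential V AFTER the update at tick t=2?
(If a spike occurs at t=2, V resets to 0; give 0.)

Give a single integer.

Answer: 3

Derivation:
t=0: input=3 -> V=12
t=1: input=0 -> V=6
t=2: input=0 -> V=3
t=3: input=4 -> V=0 FIRE
t=4: input=0 -> V=0
t=5: input=0 -> V=0
t=6: input=3 -> V=12
t=7: input=5 -> V=0 FIRE
t=8: input=3 -> V=12
t=9: input=4 -> V=0 FIRE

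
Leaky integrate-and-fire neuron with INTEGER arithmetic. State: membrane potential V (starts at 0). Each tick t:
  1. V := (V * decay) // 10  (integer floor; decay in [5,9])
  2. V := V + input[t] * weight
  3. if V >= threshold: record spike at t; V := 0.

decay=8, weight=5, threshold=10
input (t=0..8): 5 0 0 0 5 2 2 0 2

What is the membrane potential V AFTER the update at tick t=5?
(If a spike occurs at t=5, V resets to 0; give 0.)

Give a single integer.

t=0: input=5 -> V=0 FIRE
t=1: input=0 -> V=0
t=2: input=0 -> V=0
t=3: input=0 -> V=0
t=4: input=5 -> V=0 FIRE
t=5: input=2 -> V=0 FIRE
t=6: input=2 -> V=0 FIRE
t=7: input=0 -> V=0
t=8: input=2 -> V=0 FIRE

Answer: 0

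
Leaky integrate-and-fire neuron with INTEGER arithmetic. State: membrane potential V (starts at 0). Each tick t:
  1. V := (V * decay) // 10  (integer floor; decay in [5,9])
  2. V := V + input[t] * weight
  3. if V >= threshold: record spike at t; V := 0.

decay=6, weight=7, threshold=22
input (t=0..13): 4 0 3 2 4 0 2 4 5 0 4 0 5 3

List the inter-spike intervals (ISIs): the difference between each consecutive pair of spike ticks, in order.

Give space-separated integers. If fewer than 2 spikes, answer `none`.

Answer: 3 1 3 1 2 2

Derivation:
t=0: input=4 -> V=0 FIRE
t=1: input=0 -> V=0
t=2: input=3 -> V=21
t=3: input=2 -> V=0 FIRE
t=4: input=4 -> V=0 FIRE
t=5: input=0 -> V=0
t=6: input=2 -> V=14
t=7: input=4 -> V=0 FIRE
t=8: input=5 -> V=0 FIRE
t=9: input=0 -> V=0
t=10: input=4 -> V=0 FIRE
t=11: input=0 -> V=0
t=12: input=5 -> V=0 FIRE
t=13: input=3 -> V=21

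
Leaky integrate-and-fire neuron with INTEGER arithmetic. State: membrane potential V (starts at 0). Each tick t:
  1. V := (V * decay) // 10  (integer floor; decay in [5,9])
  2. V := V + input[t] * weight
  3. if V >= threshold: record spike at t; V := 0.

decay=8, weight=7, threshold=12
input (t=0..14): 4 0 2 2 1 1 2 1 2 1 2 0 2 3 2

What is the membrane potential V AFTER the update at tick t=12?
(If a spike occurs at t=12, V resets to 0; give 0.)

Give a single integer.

Answer: 0

Derivation:
t=0: input=4 -> V=0 FIRE
t=1: input=0 -> V=0
t=2: input=2 -> V=0 FIRE
t=3: input=2 -> V=0 FIRE
t=4: input=1 -> V=7
t=5: input=1 -> V=0 FIRE
t=6: input=2 -> V=0 FIRE
t=7: input=1 -> V=7
t=8: input=2 -> V=0 FIRE
t=9: input=1 -> V=7
t=10: input=2 -> V=0 FIRE
t=11: input=0 -> V=0
t=12: input=2 -> V=0 FIRE
t=13: input=3 -> V=0 FIRE
t=14: input=2 -> V=0 FIRE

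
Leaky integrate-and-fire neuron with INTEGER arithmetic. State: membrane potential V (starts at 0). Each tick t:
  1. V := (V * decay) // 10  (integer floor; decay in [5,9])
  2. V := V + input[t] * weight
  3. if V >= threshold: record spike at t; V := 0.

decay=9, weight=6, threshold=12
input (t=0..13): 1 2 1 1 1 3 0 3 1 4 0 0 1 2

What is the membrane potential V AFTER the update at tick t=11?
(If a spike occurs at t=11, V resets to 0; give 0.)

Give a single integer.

t=0: input=1 -> V=6
t=1: input=2 -> V=0 FIRE
t=2: input=1 -> V=6
t=3: input=1 -> V=11
t=4: input=1 -> V=0 FIRE
t=5: input=3 -> V=0 FIRE
t=6: input=0 -> V=0
t=7: input=3 -> V=0 FIRE
t=8: input=1 -> V=6
t=9: input=4 -> V=0 FIRE
t=10: input=0 -> V=0
t=11: input=0 -> V=0
t=12: input=1 -> V=6
t=13: input=2 -> V=0 FIRE

Answer: 0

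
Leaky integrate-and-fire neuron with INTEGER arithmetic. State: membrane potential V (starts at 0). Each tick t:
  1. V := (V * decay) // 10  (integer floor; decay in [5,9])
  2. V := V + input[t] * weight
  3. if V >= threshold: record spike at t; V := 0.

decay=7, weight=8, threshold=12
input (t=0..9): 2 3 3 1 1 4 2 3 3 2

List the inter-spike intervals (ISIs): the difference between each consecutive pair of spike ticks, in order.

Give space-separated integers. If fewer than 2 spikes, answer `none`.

Answer: 1 1 2 1 1 1 1 1

Derivation:
t=0: input=2 -> V=0 FIRE
t=1: input=3 -> V=0 FIRE
t=2: input=3 -> V=0 FIRE
t=3: input=1 -> V=8
t=4: input=1 -> V=0 FIRE
t=5: input=4 -> V=0 FIRE
t=6: input=2 -> V=0 FIRE
t=7: input=3 -> V=0 FIRE
t=8: input=3 -> V=0 FIRE
t=9: input=2 -> V=0 FIRE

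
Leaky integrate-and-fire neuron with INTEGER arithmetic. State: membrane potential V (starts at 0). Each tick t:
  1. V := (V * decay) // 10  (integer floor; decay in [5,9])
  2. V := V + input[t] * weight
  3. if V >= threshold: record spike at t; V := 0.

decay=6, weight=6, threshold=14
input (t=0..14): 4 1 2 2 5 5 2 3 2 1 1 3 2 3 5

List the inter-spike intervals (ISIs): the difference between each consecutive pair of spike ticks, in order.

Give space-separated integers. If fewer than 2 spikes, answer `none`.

t=0: input=4 -> V=0 FIRE
t=1: input=1 -> V=6
t=2: input=2 -> V=0 FIRE
t=3: input=2 -> V=12
t=4: input=5 -> V=0 FIRE
t=5: input=5 -> V=0 FIRE
t=6: input=2 -> V=12
t=7: input=3 -> V=0 FIRE
t=8: input=2 -> V=12
t=9: input=1 -> V=13
t=10: input=1 -> V=13
t=11: input=3 -> V=0 FIRE
t=12: input=2 -> V=12
t=13: input=3 -> V=0 FIRE
t=14: input=5 -> V=0 FIRE

Answer: 2 2 1 2 4 2 1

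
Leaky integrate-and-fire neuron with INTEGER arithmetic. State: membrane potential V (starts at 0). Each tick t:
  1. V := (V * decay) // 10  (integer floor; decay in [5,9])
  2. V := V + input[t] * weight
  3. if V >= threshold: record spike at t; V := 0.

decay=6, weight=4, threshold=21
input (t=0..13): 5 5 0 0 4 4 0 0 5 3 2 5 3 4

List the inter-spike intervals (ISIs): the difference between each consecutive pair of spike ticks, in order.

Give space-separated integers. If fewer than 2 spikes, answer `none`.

t=0: input=5 -> V=20
t=1: input=5 -> V=0 FIRE
t=2: input=0 -> V=0
t=3: input=0 -> V=0
t=4: input=4 -> V=16
t=5: input=4 -> V=0 FIRE
t=6: input=0 -> V=0
t=7: input=0 -> V=0
t=8: input=5 -> V=20
t=9: input=3 -> V=0 FIRE
t=10: input=2 -> V=8
t=11: input=5 -> V=0 FIRE
t=12: input=3 -> V=12
t=13: input=4 -> V=0 FIRE

Answer: 4 4 2 2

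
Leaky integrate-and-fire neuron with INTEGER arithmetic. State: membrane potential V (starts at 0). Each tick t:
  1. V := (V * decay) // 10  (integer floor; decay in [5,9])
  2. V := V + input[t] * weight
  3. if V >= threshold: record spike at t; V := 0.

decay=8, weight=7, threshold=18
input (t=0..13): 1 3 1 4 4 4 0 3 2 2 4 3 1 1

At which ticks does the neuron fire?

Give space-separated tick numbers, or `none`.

Answer: 1 3 4 5 7 9 10 11

Derivation:
t=0: input=1 -> V=7
t=1: input=3 -> V=0 FIRE
t=2: input=1 -> V=7
t=3: input=4 -> V=0 FIRE
t=4: input=4 -> V=0 FIRE
t=5: input=4 -> V=0 FIRE
t=6: input=0 -> V=0
t=7: input=3 -> V=0 FIRE
t=8: input=2 -> V=14
t=9: input=2 -> V=0 FIRE
t=10: input=4 -> V=0 FIRE
t=11: input=3 -> V=0 FIRE
t=12: input=1 -> V=7
t=13: input=1 -> V=12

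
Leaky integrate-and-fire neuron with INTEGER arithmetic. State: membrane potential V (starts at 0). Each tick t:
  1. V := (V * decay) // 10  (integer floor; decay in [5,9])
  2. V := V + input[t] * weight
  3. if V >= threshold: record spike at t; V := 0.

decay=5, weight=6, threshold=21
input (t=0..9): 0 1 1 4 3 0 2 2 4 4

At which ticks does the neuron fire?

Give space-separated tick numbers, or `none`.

t=0: input=0 -> V=0
t=1: input=1 -> V=6
t=2: input=1 -> V=9
t=3: input=4 -> V=0 FIRE
t=4: input=3 -> V=18
t=5: input=0 -> V=9
t=6: input=2 -> V=16
t=7: input=2 -> V=20
t=8: input=4 -> V=0 FIRE
t=9: input=4 -> V=0 FIRE

Answer: 3 8 9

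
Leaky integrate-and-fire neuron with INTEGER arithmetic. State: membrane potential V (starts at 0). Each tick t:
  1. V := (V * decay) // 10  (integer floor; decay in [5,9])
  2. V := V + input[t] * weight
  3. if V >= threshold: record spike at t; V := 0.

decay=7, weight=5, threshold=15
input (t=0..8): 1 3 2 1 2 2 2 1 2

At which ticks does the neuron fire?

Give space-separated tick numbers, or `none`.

t=0: input=1 -> V=5
t=1: input=3 -> V=0 FIRE
t=2: input=2 -> V=10
t=3: input=1 -> V=12
t=4: input=2 -> V=0 FIRE
t=5: input=2 -> V=10
t=6: input=2 -> V=0 FIRE
t=7: input=1 -> V=5
t=8: input=2 -> V=13

Answer: 1 4 6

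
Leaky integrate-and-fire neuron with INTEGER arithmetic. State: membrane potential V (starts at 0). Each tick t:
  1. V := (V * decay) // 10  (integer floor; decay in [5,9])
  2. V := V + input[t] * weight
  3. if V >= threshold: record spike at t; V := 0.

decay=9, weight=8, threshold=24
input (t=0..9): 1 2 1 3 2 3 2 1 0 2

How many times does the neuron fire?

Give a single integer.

t=0: input=1 -> V=8
t=1: input=2 -> V=23
t=2: input=1 -> V=0 FIRE
t=3: input=3 -> V=0 FIRE
t=4: input=2 -> V=16
t=5: input=3 -> V=0 FIRE
t=6: input=2 -> V=16
t=7: input=1 -> V=22
t=8: input=0 -> V=19
t=9: input=2 -> V=0 FIRE

Answer: 4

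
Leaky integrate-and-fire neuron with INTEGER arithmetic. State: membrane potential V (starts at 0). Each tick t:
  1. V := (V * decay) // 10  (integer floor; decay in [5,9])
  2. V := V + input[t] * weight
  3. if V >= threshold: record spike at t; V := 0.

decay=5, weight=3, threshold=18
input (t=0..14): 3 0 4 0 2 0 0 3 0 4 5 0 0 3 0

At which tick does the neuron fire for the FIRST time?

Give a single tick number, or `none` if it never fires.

t=0: input=3 -> V=9
t=1: input=0 -> V=4
t=2: input=4 -> V=14
t=3: input=0 -> V=7
t=4: input=2 -> V=9
t=5: input=0 -> V=4
t=6: input=0 -> V=2
t=7: input=3 -> V=10
t=8: input=0 -> V=5
t=9: input=4 -> V=14
t=10: input=5 -> V=0 FIRE
t=11: input=0 -> V=0
t=12: input=0 -> V=0
t=13: input=3 -> V=9
t=14: input=0 -> V=4

Answer: 10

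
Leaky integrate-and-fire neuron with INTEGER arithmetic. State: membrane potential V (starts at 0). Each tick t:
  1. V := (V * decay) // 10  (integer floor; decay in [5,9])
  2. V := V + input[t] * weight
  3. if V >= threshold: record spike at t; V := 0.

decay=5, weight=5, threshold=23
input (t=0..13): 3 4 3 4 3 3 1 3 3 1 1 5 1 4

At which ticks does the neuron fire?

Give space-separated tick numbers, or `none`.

t=0: input=3 -> V=15
t=1: input=4 -> V=0 FIRE
t=2: input=3 -> V=15
t=3: input=4 -> V=0 FIRE
t=4: input=3 -> V=15
t=5: input=3 -> V=22
t=6: input=1 -> V=16
t=7: input=3 -> V=0 FIRE
t=8: input=3 -> V=15
t=9: input=1 -> V=12
t=10: input=1 -> V=11
t=11: input=5 -> V=0 FIRE
t=12: input=1 -> V=5
t=13: input=4 -> V=22

Answer: 1 3 7 11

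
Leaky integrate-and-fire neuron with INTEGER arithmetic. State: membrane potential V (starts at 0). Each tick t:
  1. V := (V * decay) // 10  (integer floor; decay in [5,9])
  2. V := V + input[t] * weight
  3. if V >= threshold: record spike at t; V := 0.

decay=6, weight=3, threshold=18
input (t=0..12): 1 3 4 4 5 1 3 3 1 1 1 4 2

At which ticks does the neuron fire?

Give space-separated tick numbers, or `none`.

t=0: input=1 -> V=3
t=1: input=3 -> V=10
t=2: input=4 -> V=0 FIRE
t=3: input=4 -> V=12
t=4: input=5 -> V=0 FIRE
t=5: input=1 -> V=3
t=6: input=3 -> V=10
t=7: input=3 -> V=15
t=8: input=1 -> V=12
t=9: input=1 -> V=10
t=10: input=1 -> V=9
t=11: input=4 -> V=17
t=12: input=2 -> V=16

Answer: 2 4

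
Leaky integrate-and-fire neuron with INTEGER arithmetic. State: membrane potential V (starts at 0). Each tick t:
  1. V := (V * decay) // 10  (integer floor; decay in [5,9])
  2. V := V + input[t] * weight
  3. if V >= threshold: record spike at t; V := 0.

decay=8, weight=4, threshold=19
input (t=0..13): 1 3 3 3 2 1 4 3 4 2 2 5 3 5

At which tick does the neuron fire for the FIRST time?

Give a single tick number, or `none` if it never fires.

t=0: input=1 -> V=4
t=1: input=3 -> V=15
t=2: input=3 -> V=0 FIRE
t=3: input=3 -> V=12
t=4: input=2 -> V=17
t=5: input=1 -> V=17
t=6: input=4 -> V=0 FIRE
t=7: input=3 -> V=12
t=8: input=4 -> V=0 FIRE
t=9: input=2 -> V=8
t=10: input=2 -> V=14
t=11: input=5 -> V=0 FIRE
t=12: input=3 -> V=12
t=13: input=5 -> V=0 FIRE

Answer: 2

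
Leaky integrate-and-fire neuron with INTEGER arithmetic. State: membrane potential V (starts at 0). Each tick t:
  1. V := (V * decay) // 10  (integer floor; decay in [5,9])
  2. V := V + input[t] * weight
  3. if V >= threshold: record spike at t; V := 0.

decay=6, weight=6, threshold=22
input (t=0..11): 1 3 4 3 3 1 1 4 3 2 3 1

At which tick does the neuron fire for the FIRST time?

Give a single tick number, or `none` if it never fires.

t=0: input=1 -> V=6
t=1: input=3 -> V=21
t=2: input=4 -> V=0 FIRE
t=3: input=3 -> V=18
t=4: input=3 -> V=0 FIRE
t=5: input=1 -> V=6
t=6: input=1 -> V=9
t=7: input=4 -> V=0 FIRE
t=8: input=3 -> V=18
t=9: input=2 -> V=0 FIRE
t=10: input=3 -> V=18
t=11: input=1 -> V=16

Answer: 2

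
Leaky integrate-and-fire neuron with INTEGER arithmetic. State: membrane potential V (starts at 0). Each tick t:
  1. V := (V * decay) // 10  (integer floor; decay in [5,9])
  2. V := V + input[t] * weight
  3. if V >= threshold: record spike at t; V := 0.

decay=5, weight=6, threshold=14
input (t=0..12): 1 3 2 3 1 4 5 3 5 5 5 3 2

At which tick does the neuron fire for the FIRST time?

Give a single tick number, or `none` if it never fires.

t=0: input=1 -> V=6
t=1: input=3 -> V=0 FIRE
t=2: input=2 -> V=12
t=3: input=3 -> V=0 FIRE
t=4: input=1 -> V=6
t=5: input=4 -> V=0 FIRE
t=6: input=5 -> V=0 FIRE
t=7: input=3 -> V=0 FIRE
t=8: input=5 -> V=0 FIRE
t=9: input=5 -> V=0 FIRE
t=10: input=5 -> V=0 FIRE
t=11: input=3 -> V=0 FIRE
t=12: input=2 -> V=12

Answer: 1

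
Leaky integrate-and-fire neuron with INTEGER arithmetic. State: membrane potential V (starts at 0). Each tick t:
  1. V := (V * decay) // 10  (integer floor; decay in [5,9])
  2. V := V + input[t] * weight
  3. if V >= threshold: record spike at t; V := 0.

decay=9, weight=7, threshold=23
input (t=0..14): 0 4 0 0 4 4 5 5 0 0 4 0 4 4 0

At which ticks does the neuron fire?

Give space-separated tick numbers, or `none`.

t=0: input=0 -> V=0
t=1: input=4 -> V=0 FIRE
t=2: input=0 -> V=0
t=3: input=0 -> V=0
t=4: input=4 -> V=0 FIRE
t=5: input=4 -> V=0 FIRE
t=6: input=5 -> V=0 FIRE
t=7: input=5 -> V=0 FIRE
t=8: input=0 -> V=0
t=9: input=0 -> V=0
t=10: input=4 -> V=0 FIRE
t=11: input=0 -> V=0
t=12: input=4 -> V=0 FIRE
t=13: input=4 -> V=0 FIRE
t=14: input=0 -> V=0

Answer: 1 4 5 6 7 10 12 13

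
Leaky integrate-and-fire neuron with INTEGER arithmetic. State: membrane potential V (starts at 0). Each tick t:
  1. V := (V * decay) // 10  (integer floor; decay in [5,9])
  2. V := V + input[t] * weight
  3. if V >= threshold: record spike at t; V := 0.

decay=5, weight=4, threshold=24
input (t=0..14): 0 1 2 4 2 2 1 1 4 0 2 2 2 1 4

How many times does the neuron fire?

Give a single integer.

t=0: input=0 -> V=0
t=1: input=1 -> V=4
t=2: input=2 -> V=10
t=3: input=4 -> V=21
t=4: input=2 -> V=18
t=5: input=2 -> V=17
t=6: input=1 -> V=12
t=7: input=1 -> V=10
t=8: input=4 -> V=21
t=9: input=0 -> V=10
t=10: input=2 -> V=13
t=11: input=2 -> V=14
t=12: input=2 -> V=15
t=13: input=1 -> V=11
t=14: input=4 -> V=21

Answer: 0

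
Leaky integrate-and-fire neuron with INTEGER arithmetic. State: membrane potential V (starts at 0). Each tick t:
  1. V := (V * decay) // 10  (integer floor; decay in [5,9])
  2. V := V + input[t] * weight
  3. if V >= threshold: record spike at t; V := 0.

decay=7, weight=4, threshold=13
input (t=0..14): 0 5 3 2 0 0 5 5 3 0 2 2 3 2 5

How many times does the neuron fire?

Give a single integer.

Answer: 7

Derivation:
t=0: input=0 -> V=0
t=1: input=5 -> V=0 FIRE
t=2: input=3 -> V=12
t=3: input=2 -> V=0 FIRE
t=4: input=0 -> V=0
t=5: input=0 -> V=0
t=6: input=5 -> V=0 FIRE
t=7: input=5 -> V=0 FIRE
t=8: input=3 -> V=12
t=9: input=0 -> V=8
t=10: input=2 -> V=0 FIRE
t=11: input=2 -> V=8
t=12: input=3 -> V=0 FIRE
t=13: input=2 -> V=8
t=14: input=5 -> V=0 FIRE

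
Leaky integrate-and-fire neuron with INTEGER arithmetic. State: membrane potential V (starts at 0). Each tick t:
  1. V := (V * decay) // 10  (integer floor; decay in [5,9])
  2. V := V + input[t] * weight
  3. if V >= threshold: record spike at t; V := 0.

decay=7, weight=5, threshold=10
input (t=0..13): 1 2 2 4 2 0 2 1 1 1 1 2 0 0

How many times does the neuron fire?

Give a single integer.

Answer: 7

Derivation:
t=0: input=1 -> V=5
t=1: input=2 -> V=0 FIRE
t=2: input=2 -> V=0 FIRE
t=3: input=4 -> V=0 FIRE
t=4: input=2 -> V=0 FIRE
t=5: input=0 -> V=0
t=6: input=2 -> V=0 FIRE
t=7: input=1 -> V=5
t=8: input=1 -> V=8
t=9: input=1 -> V=0 FIRE
t=10: input=1 -> V=5
t=11: input=2 -> V=0 FIRE
t=12: input=0 -> V=0
t=13: input=0 -> V=0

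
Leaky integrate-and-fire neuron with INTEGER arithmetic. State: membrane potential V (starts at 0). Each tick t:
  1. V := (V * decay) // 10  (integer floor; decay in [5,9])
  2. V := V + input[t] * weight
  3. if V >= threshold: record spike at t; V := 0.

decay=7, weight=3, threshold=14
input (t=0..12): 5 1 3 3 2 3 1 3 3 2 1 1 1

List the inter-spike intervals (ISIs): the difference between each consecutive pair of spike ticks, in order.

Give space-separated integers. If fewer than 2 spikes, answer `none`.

t=0: input=5 -> V=0 FIRE
t=1: input=1 -> V=3
t=2: input=3 -> V=11
t=3: input=3 -> V=0 FIRE
t=4: input=2 -> V=6
t=5: input=3 -> V=13
t=6: input=1 -> V=12
t=7: input=3 -> V=0 FIRE
t=8: input=3 -> V=9
t=9: input=2 -> V=12
t=10: input=1 -> V=11
t=11: input=1 -> V=10
t=12: input=1 -> V=10

Answer: 3 4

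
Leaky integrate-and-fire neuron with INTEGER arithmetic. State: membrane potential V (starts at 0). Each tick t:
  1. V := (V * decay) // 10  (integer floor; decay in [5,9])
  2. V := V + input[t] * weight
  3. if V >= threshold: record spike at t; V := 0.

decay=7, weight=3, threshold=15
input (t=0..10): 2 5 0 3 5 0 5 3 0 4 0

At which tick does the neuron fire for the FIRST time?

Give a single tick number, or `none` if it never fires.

Answer: 1

Derivation:
t=0: input=2 -> V=6
t=1: input=5 -> V=0 FIRE
t=2: input=0 -> V=0
t=3: input=3 -> V=9
t=4: input=5 -> V=0 FIRE
t=5: input=0 -> V=0
t=6: input=5 -> V=0 FIRE
t=7: input=3 -> V=9
t=8: input=0 -> V=6
t=9: input=4 -> V=0 FIRE
t=10: input=0 -> V=0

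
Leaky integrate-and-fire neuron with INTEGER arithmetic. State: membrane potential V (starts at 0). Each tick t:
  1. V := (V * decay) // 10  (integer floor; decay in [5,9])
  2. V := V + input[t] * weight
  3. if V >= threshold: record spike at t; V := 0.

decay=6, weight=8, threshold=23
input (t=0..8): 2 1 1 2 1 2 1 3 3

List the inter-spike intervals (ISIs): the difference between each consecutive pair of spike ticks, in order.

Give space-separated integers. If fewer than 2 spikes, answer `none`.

t=0: input=2 -> V=16
t=1: input=1 -> V=17
t=2: input=1 -> V=18
t=3: input=2 -> V=0 FIRE
t=4: input=1 -> V=8
t=5: input=2 -> V=20
t=6: input=1 -> V=20
t=7: input=3 -> V=0 FIRE
t=8: input=3 -> V=0 FIRE

Answer: 4 1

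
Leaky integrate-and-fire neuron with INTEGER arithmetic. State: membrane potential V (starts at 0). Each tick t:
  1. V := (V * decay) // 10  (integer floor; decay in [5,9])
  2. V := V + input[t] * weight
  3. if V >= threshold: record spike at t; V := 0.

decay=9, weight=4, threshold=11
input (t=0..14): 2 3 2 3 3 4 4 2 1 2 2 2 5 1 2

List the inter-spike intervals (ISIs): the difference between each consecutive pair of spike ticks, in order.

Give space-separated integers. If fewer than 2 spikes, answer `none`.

t=0: input=2 -> V=8
t=1: input=3 -> V=0 FIRE
t=2: input=2 -> V=8
t=3: input=3 -> V=0 FIRE
t=4: input=3 -> V=0 FIRE
t=5: input=4 -> V=0 FIRE
t=6: input=4 -> V=0 FIRE
t=7: input=2 -> V=8
t=8: input=1 -> V=0 FIRE
t=9: input=2 -> V=8
t=10: input=2 -> V=0 FIRE
t=11: input=2 -> V=8
t=12: input=5 -> V=0 FIRE
t=13: input=1 -> V=4
t=14: input=2 -> V=0 FIRE

Answer: 2 1 1 1 2 2 2 2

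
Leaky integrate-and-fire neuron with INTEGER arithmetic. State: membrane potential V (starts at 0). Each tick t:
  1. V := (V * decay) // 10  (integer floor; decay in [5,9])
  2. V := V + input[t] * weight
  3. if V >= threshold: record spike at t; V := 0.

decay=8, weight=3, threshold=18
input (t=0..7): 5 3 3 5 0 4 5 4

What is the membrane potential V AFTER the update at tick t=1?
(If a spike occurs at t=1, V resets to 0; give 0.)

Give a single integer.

Answer: 0

Derivation:
t=0: input=5 -> V=15
t=1: input=3 -> V=0 FIRE
t=2: input=3 -> V=9
t=3: input=5 -> V=0 FIRE
t=4: input=0 -> V=0
t=5: input=4 -> V=12
t=6: input=5 -> V=0 FIRE
t=7: input=4 -> V=12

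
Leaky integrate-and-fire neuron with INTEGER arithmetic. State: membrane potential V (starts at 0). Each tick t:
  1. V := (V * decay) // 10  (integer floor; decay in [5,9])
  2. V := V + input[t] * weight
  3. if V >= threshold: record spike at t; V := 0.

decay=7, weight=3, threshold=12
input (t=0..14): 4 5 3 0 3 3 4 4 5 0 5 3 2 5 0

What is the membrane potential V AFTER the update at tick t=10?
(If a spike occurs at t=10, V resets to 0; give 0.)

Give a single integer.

t=0: input=4 -> V=0 FIRE
t=1: input=5 -> V=0 FIRE
t=2: input=3 -> V=9
t=3: input=0 -> V=6
t=4: input=3 -> V=0 FIRE
t=5: input=3 -> V=9
t=6: input=4 -> V=0 FIRE
t=7: input=4 -> V=0 FIRE
t=8: input=5 -> V=0 FIRE
t=9: input=0 -> V=0
t=10: input=5 -> V=0 FIRE
t=11: input=3 -> V=9
t=12: input=2 -> V=0 FIRE
t=13: input=5 -> V=0 FIRE
t=14: input=0 -> V=0

Answer: 0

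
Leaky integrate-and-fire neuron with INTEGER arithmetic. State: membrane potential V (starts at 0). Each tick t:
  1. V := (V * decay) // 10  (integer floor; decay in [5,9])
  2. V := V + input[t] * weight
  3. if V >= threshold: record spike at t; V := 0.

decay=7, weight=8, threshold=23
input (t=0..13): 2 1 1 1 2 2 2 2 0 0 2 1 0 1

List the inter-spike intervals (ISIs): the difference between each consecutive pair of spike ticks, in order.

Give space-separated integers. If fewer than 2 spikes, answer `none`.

t=0: input=2 -> V=16
t=1: input=1 -> V=19
t=2: input=1 -> V=21
t=3: input=1 -> V=22
t=4: input=2 -> V=0 FIRE
t=5: input=2 -> V=16
t=6: input=2 -> V=0 FIRE
t=7: input=2 -> V=16
t=8: input=0 -> V=11
t=9: input=0 -> V=7
t=10: input=2 -> V=20
t=11: input=1 -> V=22
t=12: input=0 -> V=15
t=13: input=1 -> V=18

Answer: 2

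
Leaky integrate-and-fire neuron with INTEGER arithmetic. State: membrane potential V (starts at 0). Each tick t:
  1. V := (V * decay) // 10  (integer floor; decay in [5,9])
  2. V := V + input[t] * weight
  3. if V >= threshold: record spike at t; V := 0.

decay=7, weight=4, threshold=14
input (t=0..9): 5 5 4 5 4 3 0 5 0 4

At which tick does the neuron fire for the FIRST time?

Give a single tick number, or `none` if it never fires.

t=0: input=5 -> V=0 FIRE
t=1: input=5 -> V=0 FIRE
t=2: input=4 -> V=0 FIRE
t=3: input=5 -> V=0 FIRE
t=4: input=4 -> V=0 FIRE
t=5: input=3 -> V=12
t=6: input=0 -> V=8
t=7: input=5 -> V=0 FIRE
t=8: input=0 -> V=0
t=9: input=4 -> V=0 FIRE

Answer: 0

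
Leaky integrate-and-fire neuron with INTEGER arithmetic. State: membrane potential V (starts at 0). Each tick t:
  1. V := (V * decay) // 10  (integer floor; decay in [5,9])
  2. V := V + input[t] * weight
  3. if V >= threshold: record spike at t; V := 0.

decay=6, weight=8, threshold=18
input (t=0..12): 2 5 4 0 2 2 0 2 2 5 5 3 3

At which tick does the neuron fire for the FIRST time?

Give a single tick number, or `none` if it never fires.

t=0: input=2 -> V=16
t=1: input=5 -> V=0 FIRE
t=2: input=4 -> V=0 FIRE
t=3: input=0 -> V=0
t=4: input=2 -> V=16
t=5: input=2 -> V=0 FIRE
t=6: input=0 -> V=0
t=7: input=2 -> V=16
t=8: input=2 -> V=0 FIRE
t=9: input=5 -> V=0 FIRE
t=10: input=5 -> V=0 FIRE
t=11: input=3 -> V=0 FIRE
t=12: input=3 -> V=0 FIRE

Answer: 1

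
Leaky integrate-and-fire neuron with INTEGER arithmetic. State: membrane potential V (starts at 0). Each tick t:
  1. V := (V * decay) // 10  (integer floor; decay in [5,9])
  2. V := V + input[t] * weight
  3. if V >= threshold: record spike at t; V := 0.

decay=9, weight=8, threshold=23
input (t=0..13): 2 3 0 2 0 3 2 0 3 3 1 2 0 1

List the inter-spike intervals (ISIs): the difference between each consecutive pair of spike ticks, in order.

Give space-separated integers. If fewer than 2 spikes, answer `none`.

t=0: input=2 -> V=16
t=1: input=3 -> V=0 FIRE
t=2: input=0 -> V=0
t=3: input=2 -> V=16
t=4: input=0 -> V=14
t=5: input=3 -> V=0 FIRE
t=6: input=2 -> V=16
t=7: input=0 -> V=14
t=8: input=3 -> V=0 FIRE
t=9: input=3 -> V=0 FIRE
t=10: input=1 -> V=8
t=11: input=2 -> V=0 FIRE
t=12: input=0 -> V=0
t=13: input=1 -> V=8

Answer: 4 3 1 2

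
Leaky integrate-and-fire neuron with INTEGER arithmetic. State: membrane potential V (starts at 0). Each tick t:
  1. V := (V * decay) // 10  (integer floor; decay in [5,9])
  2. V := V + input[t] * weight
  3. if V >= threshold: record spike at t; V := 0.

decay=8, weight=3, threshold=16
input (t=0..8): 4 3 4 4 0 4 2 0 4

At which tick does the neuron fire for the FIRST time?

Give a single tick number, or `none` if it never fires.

t=0: input=4 -> V=12
t=1: input=3 -> V=0 FIRE
t=2: input=4 -> V=12
t=3: input=4 -> V=0 FIRE
t=4: input=0 -> V=0
t=5: input=4 -> V=12
t=6: input=2 -> V=15
t=7: input=0 -> V=12
t=8: input=4 -> V=0 FIRE

Answer: 1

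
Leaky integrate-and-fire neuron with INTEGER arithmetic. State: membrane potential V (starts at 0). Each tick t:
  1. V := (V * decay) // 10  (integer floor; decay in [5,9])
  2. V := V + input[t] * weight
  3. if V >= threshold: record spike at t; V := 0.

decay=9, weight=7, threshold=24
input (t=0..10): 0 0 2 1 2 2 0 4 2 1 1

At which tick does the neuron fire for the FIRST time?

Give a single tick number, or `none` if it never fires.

Answer: 4

Derivation:
t=0: input=0 -> V=0
t=1: input=0 -> V=0
t=2: input=2 -> V=14
t=3: input=1 -> V=19
t=4: input=2 -> V=0 FIRE
t=5: input=2 -> V=14
t=6: input=0 -> V=12
t=7: input=4 -> V=0 FIRE
t=8: input=2 -> V=14
t=9: input=1 -> V=19
t=10: input=1 -> V=0 FIRE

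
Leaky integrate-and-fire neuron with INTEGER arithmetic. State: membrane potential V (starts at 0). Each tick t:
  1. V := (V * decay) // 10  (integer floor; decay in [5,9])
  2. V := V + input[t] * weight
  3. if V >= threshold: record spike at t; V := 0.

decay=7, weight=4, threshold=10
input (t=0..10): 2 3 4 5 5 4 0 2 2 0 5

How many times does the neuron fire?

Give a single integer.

t=0: input=2 -> V=8
t=1: input=3 -> V=0 FIRE
t=2: input=4 -> V=0 FIRE
t=3: input=5 -> V=0 FIRE
t=4: input=5 -> V=0 FIRE
t=5: input=4 -> V=0 FIRE
t=6: input=0 -> V=0
t=7: input=2 -> V=8
t=8: input=2 -> V=0 FIRE
t=9: input=0 -> V=0
t=10: input=5 -> V=0 FIRE

Answer: 7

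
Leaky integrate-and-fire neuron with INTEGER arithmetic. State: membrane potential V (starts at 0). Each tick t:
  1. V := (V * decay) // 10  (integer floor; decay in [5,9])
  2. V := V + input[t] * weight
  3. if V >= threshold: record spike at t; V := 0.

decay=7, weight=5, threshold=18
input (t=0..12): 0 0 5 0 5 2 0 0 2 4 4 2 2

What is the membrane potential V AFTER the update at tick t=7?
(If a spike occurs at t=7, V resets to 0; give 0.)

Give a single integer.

Answer: 4

Derivation:
t=0: input=0 -> V=0
t=1: input=0 -> V=0
t=2: input=5 -> V=0 FIRE
t=3: input=0 -> V=0
t=4: input=5 -> V=0 FIRE
t=5: input=2 -> V=10
t=6: input=0 -> V=7
t=7: input=0 -> V=4
t=8: input=2 -> V=12
t=9: input=4 -> V=0 FIRE
t=10: input=4 -> V=0 FIRE
t=11: input=2 -> V=10
t=12: input=2 -> V=17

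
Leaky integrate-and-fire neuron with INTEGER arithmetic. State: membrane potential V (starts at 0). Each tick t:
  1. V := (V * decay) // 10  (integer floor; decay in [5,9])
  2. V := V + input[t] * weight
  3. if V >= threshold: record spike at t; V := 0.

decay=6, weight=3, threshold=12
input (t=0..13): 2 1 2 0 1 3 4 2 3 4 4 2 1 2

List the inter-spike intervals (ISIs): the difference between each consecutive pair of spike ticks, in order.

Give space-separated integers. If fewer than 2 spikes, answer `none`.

t=0: input=2 -> V=6
t=1: input=1 -> V=6
t=2: input=2 -> V=9
t=3: input=0 -> V=5
t=4: input=1 -> V=6
t=5: input=3 -> V=0 FIRE
t=6: input=4 -> V=0 FIRE
t=7: input=2 -> V=6
t=8: input=3 -> V=0 FIRE
t=9: input=4 -> V=0 FIRE
t=10: input=4 -> V=0 FIRE
t=11: input=2 -> V=6
t=12: input=1 -> V=6
t=13: input=2 -> V=9

Answer: 1 2 1 1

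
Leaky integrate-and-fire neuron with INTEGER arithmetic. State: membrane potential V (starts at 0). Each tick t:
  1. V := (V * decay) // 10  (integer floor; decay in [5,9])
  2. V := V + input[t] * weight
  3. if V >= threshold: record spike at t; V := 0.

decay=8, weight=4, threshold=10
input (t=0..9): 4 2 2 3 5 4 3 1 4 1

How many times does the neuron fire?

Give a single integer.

Answer: 7

Derivation:
t=0: input=4 -> V=0 FIRE
t=1: input=2 -> V=8
t=2: input=2 -> V=0 FIRE
t=3: input=3 -> V=0 FIRE
t=4: input=5 -> V=0 FIRE
t=5: input=4 -> V=0 FIRE
t=6: input=3 -> V=0 FIRE
t=7: input=1 -> V=4
t=8: input=4 -> V=0 FIRE
t=9: input=1 -> V=4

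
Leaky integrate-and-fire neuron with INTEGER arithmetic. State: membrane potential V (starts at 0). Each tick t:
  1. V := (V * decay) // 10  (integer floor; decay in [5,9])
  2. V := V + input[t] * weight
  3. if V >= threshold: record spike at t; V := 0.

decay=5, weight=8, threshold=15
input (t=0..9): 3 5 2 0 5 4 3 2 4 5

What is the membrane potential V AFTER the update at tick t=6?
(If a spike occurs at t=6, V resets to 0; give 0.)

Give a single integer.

Answer: 0

Derivation:
t=0: input=3 -> V=0 FIRE
t=1: input=5 -> V=0 FIRE
t=2: input=2 -> V=0 FIRE
t=3: input=0 -> V=0
t=4: input=5 -> V=0 FIRE
t=5: input=4 -> V=0 FIRE
t=6: input=3 -> V=0 FIRE
t=7: input=2 -> V=0 FIRE
t=8: input=4 -> V=0 FIRE
t=9: input=5 -> V=0 FIRE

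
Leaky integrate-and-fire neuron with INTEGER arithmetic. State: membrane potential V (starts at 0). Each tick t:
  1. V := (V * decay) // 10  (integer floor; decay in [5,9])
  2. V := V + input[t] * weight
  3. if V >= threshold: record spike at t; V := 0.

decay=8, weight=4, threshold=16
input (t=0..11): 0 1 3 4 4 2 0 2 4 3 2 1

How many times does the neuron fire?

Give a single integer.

t=0: input=0 -> V=0
t=1: input=1 -> V=4
t=2: input=3 -> V=15
t=3: input=4 -> V=0 FIRE
t=4: input=4 -> V=0 FIRE
t=5: input=2 -> V=8
t=6: input=0 -> V=6
t=7: input=2 -> V=12
t=8: input=4 -> V=0 FIRE
t=9: input=3 -> V=12
t=10: input=2 -> V=0 FIRE
t=11: input=1 -> V=4

Answer: 4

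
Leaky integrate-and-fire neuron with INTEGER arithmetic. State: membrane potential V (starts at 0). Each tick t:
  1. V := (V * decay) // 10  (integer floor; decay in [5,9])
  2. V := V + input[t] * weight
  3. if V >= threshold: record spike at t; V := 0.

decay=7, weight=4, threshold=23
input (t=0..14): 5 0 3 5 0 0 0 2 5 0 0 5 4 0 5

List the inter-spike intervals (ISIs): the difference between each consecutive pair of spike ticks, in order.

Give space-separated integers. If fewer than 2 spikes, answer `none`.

Answer: 5 4

Derivation:
t=0: input=5 -> V=20
t=1: input=0 -> V=14
t=2: input=3 -> V=21
t=3: input=5 -> V=0 FIRE
t=4: input=0 -> V=0
t=5: input=0 -> V=0
t=6: input=0 -> V=0
t=7: input=2 -> V=8
t=8: input=5 -> V=0 FIRE
t=9: input=0 -> V=0
t=10: input=0 -> V=0
t=11: input=5 -> V=20
t=12: input=4 -> V=0 FIRE
t=13: input=0 -> V=0
t=14: input=5 -> V=20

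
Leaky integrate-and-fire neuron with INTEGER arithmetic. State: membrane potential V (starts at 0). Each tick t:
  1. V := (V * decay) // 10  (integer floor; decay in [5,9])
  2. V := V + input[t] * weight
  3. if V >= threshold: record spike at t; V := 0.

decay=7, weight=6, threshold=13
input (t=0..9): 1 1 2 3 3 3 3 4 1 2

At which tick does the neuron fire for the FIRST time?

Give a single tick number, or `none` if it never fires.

Answer: 2

Derivation:
t=0: input=1 -> V=6
t=1: input=1 -> V=10
t=2: input=2 -> V=0 FIRE
t=3: input=3 -> V=0 FIRE
t=4: input=3 -> V=0 FIRE
t=5: input=3 -> V=0 FIRE
t=6: input=3 -> V=0 FIRE
t=7: input=4 -> V=0 FIRE
t=8: input=1 -> V=6
t=9: input=2 -> V=0 FIRE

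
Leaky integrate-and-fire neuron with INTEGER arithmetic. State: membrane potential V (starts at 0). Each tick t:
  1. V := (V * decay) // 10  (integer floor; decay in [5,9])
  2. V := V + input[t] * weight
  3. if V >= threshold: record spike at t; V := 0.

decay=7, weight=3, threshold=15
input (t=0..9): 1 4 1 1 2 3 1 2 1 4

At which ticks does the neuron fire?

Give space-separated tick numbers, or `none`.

Answer: 5 9

Derivation:
t=0: input=1 -> V=3
t=1: input=4 -> V=14
t=2: input=1 -> V=12
t=3: input=1 -> V=11
t=4: input=2 -> V=13
t=5: input=3 -> V=0 FIRE
t=6: input=1 -> V=3
t=7: input=2 -> V=8
t=8: input=1 -> V=8
t=9: input=4 -> V=0 FIRE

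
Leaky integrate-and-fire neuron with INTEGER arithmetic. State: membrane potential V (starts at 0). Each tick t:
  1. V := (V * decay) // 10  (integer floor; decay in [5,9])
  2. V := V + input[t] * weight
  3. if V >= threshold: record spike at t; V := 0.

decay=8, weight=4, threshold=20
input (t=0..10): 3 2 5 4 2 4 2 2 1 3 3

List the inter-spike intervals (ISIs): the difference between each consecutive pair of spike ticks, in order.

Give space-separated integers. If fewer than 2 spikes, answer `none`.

t=0: input=3 -> V=12
t=1: input=2 -> V=17
t=2: input=5 -> V=0 FIRE
t=3: input=4 -> V=16
t=4: input=2 -> V=0 FIRE
t=5: input=4 -> V=16
t=6: input=2 -> V=0 FIRE
t=7: input=2 -> V=8
t=8: input=1 -> V=10
t=9: input=3 -> V=0 FIRE
t=10: input=3 -> V=12

Answer: 2 2 3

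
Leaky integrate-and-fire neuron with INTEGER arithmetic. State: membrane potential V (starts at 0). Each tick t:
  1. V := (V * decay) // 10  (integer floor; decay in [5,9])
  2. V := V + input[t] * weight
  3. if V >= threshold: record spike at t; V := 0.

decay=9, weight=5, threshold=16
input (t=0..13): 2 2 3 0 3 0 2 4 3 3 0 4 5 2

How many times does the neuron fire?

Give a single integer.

t=0: input=2 -> V=10
t=1: input=2 -> V=0 FIRE
t=2: input=3 -> V=15
t=3: input=0 -> V=13
t=4: input=3 -> V=0 FIRE
t=5: input=0 -> V=0
t=6: input=2 -> V=10
t=7: input=4 -> V=0 FIRE
t=8: input=3 -> V=15
t=9: input=3 -> V=0 FIRE
t=10: input=0 -> V=0
t=11: input=4 -> V=0 FIRE
t=12: input=5 -> V=0 FIRE
t=13: input=2 -> V=10

Answer: 6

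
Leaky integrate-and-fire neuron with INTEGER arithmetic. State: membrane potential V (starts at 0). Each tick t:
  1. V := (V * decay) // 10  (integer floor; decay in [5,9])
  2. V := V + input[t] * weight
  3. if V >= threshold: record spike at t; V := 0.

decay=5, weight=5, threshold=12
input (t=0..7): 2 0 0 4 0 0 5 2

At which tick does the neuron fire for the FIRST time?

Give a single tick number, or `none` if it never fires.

Answer: 3

Derivation:
t=0: input=2 -> V=10
t=1: input=0 -> V=5
t=2: input=0 -> V=2
t=3: input=4 -> V=0 FIRE
t=4: input=0 -> V=0
t=5: input=0 -> V=0
t=6: input=5 -> V=0 FIRE
t=7: input=2 -> V=10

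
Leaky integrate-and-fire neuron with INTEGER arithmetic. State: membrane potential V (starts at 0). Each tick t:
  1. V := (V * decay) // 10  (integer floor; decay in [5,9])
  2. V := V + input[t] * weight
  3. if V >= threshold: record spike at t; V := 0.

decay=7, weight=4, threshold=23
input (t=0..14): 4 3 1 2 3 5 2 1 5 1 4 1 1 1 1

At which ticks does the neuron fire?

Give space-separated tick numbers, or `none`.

t=0: input=4 -> V=16
t=1: input=3 -> V=0 FIRE
t=2: input=1 -> V=4
t=3: input=2 -> V=10
t=4: input=3 -> V=19
t=5: input=5 -> V=0 FIRE
t=6: input=2 -> V=8
t=7: input=1 -> V=9
t=8: input=5 -> V=0 FIRE
t=9: input=1 -> V=4
t=10: input=4 -> V=18
t=11: input=1 -> V=16
t=12: input=1 -> V=15
t=13: input=1 -> V=14
t=14: input=1 -> V=13

Answer: 1 5 8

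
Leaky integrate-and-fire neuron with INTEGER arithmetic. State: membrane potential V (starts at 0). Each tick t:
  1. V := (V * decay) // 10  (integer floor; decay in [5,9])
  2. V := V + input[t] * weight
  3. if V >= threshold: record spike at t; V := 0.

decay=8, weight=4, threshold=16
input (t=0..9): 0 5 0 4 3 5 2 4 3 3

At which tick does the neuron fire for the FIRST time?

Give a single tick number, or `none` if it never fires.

Answer: 1

Derivation:
t=0: input=0 -> V=0
t=1: input=5 -> V=0 FIRE
t=2: input=0 -> V=0
t=3: input=4 -> V=0 FIRE
t=4: input=3 -> V=12
t=5: input=5 -> V=0 FIRE
t=6: input=2 -> V=8
t=7: input=4 -> V=0 FIRE
t=8: input=3 -> V=12
t=9: input=3 -> V=0 FIRE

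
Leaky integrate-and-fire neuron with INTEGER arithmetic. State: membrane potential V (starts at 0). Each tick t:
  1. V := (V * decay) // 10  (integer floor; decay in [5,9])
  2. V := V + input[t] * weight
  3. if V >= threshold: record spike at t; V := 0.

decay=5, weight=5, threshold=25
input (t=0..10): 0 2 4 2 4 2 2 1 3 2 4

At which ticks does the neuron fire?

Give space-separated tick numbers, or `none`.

t=0: input=0 -> V=0
t=1: input=2 -> V=10
t=2: input=4 -> V=0 FIRE
t=3: input=2 -> V=10
t=4: input=4 -> V=0 FIRE
t=5: input=2 -> V=10
t=6: input=2 -> V=15
t=7: input=1 -> V=12
t=8: input=3 -> V=21
t=9: input=2 -> V=20
t=10: input=4 -> V=0 FIRE

Answer: 2 4 10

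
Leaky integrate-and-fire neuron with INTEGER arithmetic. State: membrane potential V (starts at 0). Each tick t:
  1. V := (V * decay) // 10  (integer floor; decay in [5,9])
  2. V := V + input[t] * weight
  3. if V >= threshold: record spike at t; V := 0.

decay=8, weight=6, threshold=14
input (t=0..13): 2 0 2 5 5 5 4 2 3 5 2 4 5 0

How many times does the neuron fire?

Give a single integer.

t=0: input=2 -> V=12
t=1: input=0 -> V=9
t=2: input=2 -> V=0 FIRE
t=3: input=5 -> V=0 FIRE
t=4: input=5 -> V=0 FIRE
t=5: input=5 -> V=0 FIRE
t=6: input=4 -> V=0 FIRE
t=7: input=2 -> V=12
t=8: input=3 -> V=0 FIRE
t=9: input=5 -> V=0 FIRE
t=10: input=2 -> V=12
t=11: input=4 -> V=0 FIRE
t=12: input=5 -> V=0 FIRE
t=13: input=0 -> V=0

Answer: 9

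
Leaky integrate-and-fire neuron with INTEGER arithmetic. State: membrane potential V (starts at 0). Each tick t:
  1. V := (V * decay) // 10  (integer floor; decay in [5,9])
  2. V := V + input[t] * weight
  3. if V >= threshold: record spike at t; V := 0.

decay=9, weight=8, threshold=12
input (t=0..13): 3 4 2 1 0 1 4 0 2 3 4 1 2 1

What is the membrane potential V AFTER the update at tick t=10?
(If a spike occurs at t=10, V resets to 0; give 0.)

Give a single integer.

t=0: input=3 -> V=0 FIRE
t=1: input=4 -> V=0 FIRE
t=2: input=2 -> V=0 FIRE
t=3: input=1 -> V=8
t=4: input=0 -> V=7
t=5: input=1 -> V=0 FIRE
t=6: input=4 -> V=0 FIRE
t=7: input=0 -> V=0
t=8: input=2 -> V=0 FIRE
t=9: input=3 -> V=0 FIRE
t=10: input=4 -> V=0 FIRE
t=11: input=1 -> V=8
t=12: input=2 -> V=0 FIRE
t=13: input=1 -> V=8

Answer: 0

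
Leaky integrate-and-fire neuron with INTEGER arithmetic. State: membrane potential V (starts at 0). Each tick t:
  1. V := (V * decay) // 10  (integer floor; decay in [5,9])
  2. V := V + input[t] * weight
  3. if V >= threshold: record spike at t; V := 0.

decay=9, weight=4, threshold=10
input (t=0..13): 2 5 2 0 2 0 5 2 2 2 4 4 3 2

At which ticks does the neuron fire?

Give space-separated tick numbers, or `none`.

t=0: input=2 -> V=8
t=1: input=5 -> V=0 FIRE
t=2: input=2 -> V=8
t=3: input=0 -> V=7
t=4: input=2 -> V=0 FIRE
t=5: input=0 -> V=0
t=6: input=5 -> V=0 FIRE
t=7: input=2 -> V=8
t=8: input=2 -> V=0 FIRE
t=9: input=2 -> V=8
t=10: input=4 -> V=0 FIRE
t=11: input=4 -> V=0 FIRE
t=12: input=3 -> V=0 FIRE
t=13: input=2 -> V=8

Answer: 1 4 6 8 10 11 12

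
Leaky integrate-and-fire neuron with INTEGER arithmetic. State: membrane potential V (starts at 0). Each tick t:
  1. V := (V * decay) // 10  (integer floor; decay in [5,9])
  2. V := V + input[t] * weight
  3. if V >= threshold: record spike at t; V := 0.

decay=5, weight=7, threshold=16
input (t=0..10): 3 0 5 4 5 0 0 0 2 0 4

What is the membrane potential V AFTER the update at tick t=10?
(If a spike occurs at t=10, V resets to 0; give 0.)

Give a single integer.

t=0: input=3 -> V=0 FIRE
t=1: input=0 -> V=0
t=2: input=5 -> V=0 FIRE
t=3: input=4 -> V=0 FIRE
t=4: input=5 -> V=0 FIRE
t=5: input=0 -> V=0
t=6: input=0 -> V=0
t=7: input=0 -> V=0
t=8: input=2 -> V=14
t=9: input=0 -> V=7
t=10: input=4 -> V=0 FIRE

Answer: 0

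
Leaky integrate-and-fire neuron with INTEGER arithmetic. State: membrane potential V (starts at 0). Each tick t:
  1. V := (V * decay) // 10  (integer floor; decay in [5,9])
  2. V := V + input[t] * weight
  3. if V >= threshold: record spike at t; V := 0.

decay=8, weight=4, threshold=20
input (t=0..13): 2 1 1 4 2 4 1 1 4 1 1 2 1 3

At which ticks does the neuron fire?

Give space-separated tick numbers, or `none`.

t=0: input=2 -> V=8
t=1: input=1 -> V=10
t=2: input=1 -> V=12
t=3: input=4 -> V=0 FIRE
t=4: input=2 -> V=8
t=5: input=4 -> V=0 FIRE
t=6: input=1 -> V=4
t=7: input=1 -> V=7
t=8: input=4 -> V=0 FIRE
t=9: input=1 -> V=4
t=10: input=1 -> V=7
t=11: input=2 -> V=13
t=12: input=1 -> V=14
t=13: input=3 -> V=0 FIRE

Answer: 3 5 8 13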